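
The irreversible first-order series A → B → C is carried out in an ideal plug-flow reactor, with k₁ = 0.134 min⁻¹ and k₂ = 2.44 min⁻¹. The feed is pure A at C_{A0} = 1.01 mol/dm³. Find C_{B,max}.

For a first-order series the maximum intermediate yield is C_{B,max}/C_{A0} = (k₁/k₂)^[k₂/(k₂−k₁)].
= (0.134/2.44)^(2.44/(2.44−0.134)) = (0.05492)^(1.058) = 0.04640.
C_{B,max} = 0.04640×1.01 = 0.0469 mol/dm³.

0.0469 mol/dm³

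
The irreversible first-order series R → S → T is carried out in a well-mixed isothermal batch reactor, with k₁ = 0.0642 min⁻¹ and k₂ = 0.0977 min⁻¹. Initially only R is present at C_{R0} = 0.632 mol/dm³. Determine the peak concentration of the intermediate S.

At the optimum, C_{S,max}/C_{R0} = (k₁/k₂)^[k₂/(k₂−k₁)].
= (0.0642/0.0977)^(0.0977/(0.0977−0.0642)) = (0.6571)^(2.916) = 0.2939.
C_{S,max} = 0.2939×0.632 = 0.186 mol/dm³.

0.186 mol/dm³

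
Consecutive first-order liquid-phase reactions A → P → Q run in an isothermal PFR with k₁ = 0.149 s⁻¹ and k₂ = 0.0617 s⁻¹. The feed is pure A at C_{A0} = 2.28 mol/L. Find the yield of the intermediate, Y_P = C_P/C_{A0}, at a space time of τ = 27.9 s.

Solving the coupled first-order balances gives C_P(τ) = [k₁/(k₂−k₁)]·C_{A0}·(e^(−k₁τ) − e^(−k₂τ)).
e^(−k₁τ) = e^(−0.149×27.9) = e^(−4.157) = 0.01565; e^(−k₂τ) = e^(−1.721) = 0.1788.
C_P = 0.149×2.28/(0.0617−0.149) × (0.01565−0.1788) = (-3.891)×(-0.1632) = 0.6349 mol/L.
Y_P = C_P/C_{A0} = 0.6349/2.28 = 0.278.

0.278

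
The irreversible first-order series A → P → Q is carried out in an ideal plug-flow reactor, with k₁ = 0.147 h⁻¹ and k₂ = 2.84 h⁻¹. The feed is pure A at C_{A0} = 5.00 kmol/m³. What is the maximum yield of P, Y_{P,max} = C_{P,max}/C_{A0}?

0.0440

At the optimum, C_{P,max}/C_{A0} = (k₁/k₂)^[k₂/(k₂−k₁)].
= (0.147/2.84)^(2.84/(2.84−0.147)) = (0.05176)^(1.055) = 0.04404.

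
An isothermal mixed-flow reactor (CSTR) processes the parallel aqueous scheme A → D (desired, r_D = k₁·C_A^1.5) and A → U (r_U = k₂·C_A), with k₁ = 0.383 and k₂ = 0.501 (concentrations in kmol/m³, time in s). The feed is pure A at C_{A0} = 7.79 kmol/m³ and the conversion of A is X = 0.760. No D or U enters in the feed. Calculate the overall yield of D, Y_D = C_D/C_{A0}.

Exit C_A = C_{A0}(1−X) = 7.79×0.240 = 1.870 kmol/m³.
Rates in a CSTR are evaluated at the outlet concentration: r_D = 0.383×1.870^1.5 = 0.9791, r_U = 0.501×1.870 = 0.9367.
Fraction of consumed A going to D: r_D/(r_D+r_U) = 0.5111.
C_D = 0.5111·C_{A0}·X = 0.5111×7.79×0.760 = 3.03 kmol/m³; Y_D = C_D/C_{A0} = 0.388.

0.388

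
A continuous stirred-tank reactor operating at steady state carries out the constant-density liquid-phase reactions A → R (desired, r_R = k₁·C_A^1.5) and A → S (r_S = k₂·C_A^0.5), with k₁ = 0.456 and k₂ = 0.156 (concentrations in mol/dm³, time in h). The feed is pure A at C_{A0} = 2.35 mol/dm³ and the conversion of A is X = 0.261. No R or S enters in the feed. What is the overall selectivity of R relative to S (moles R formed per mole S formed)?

5.08

Exit C_A = C_{A0}(1−X) = 2.35×0.739 = 1.737 mol/dm³.
In a CSTR the entire volume is at exit conditions, so r_R = 0.456×1.737^1.5 = 1.044 and r_S = 0.156×1.737^0.5 = 0.2056.
Overall selectivity = C_R/C_S = r_Rτ/(r_Sτ) = r_R/r_S = 5.08.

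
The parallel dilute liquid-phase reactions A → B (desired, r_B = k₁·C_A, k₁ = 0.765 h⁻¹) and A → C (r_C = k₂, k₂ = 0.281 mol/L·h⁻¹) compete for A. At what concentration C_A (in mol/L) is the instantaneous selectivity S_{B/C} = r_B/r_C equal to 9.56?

S_{B/C} = (k₁/k₂)·C_A ⇒ C_A = S·k₂/k₁.
= 9.56×0.281/0.765 = 3.51 mol/L.

3.51 mol/L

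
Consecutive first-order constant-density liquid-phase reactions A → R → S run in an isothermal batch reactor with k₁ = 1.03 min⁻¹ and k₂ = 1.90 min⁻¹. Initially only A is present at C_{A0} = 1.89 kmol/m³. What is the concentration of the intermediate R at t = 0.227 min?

0.317 kmol/m³

For first-order series with pure A initially, C_R(t) = k₁C_{A0}/(k₂−k₁)·(e^(−k₁t) − e^(−k₂t)).
e^(−k₁t) = e^(−1.03×0.227) = e^(−0.2338) = 0.7915; e^(−k₂t) = e^(−0.4313) = 0.6497.
C_R = 1.03×1.89/(1.90−1.03) × (0.7915−0.6497) = 2.238×0.1418 = 0.3174 kmol/m³.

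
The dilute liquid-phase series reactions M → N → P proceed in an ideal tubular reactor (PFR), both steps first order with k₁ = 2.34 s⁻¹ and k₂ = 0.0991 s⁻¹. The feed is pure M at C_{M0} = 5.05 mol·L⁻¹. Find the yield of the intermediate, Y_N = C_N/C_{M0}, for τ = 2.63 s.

0.802

The intermediate concentration in a first-order A→B→C sequence is C_N = k₁C_{M0}(e^(−k₁τ) − e^(−k₂τ))/(k₂−k₁).
e^(−k₁τ) = e^(−2.34×2.63) = e^(−6.154) = 0.002125; e^(−k₂τ) = e^(−0.2606) = 0.7706.
C_N = 2.34×5.05/(0.0991−2.34) × (0.002125−0.7706) = (-5.273)×(-0.7684) = 4.052 mol·L⁻¹.
Y_N = C_N/C_{M0} = 4.052/5.05 = 0.802.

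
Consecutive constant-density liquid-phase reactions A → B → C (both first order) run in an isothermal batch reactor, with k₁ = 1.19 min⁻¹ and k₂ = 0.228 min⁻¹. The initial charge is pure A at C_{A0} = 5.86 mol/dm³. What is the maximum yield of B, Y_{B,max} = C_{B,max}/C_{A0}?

For a first-order series the maximum intermediate yield is C_{B,max}/C_{A0} = (k₁/k₂)^[k₂/(k₂−k₁)].
= (1.19/0.228)^(0.228/(0.228−1.19)) = (5.219)^(-0.2370) = 0.6760.

0.676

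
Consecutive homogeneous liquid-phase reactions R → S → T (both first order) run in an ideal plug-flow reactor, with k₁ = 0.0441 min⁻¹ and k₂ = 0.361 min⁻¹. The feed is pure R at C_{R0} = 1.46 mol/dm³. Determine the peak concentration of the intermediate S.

0.133 mol/dm³

At the optimum, C_{S,max}/C_{R0} = (k₁/k₂)^[k₂/(k₂−k₁)].
= (0.0441/0.361)^(0.361/(0.361−0.0441)) = (0.1222)^(1.139) = 0.09117.
C_{S,max} = 0.09117×1.46 = 0.133 mol/dm³.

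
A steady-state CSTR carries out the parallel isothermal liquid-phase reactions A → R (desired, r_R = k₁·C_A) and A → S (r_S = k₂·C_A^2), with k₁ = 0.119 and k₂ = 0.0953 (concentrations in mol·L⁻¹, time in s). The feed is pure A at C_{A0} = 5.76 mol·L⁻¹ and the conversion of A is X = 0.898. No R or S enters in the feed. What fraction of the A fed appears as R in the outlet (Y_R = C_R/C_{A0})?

Exit C_A = C_{A0}(1−X) = 5.76×0.102 = 0.5875 mol·L⁻¹.
Rates in a CSTR are evaluated at the outlet concentration: r_R = 0.119×0.5875 = 0.06991, r_S = 0.0953×0.5875^2 = 0.03290.
Fraction of consumed A going to R: r_R/(r_R+r_S) = 0.6800.
C_R = 0.6800·C_{A0}·X = 0.6800×5.76×0.898 = 3.52 mol·L⁻¹; Y_R = C_R/C_{A0} = 0.611.

0.611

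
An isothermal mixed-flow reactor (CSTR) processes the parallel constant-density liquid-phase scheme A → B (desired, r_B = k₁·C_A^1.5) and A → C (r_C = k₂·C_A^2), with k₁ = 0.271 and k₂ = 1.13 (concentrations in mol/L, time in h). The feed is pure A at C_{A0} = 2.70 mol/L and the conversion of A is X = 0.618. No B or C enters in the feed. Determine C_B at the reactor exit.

Exit C_A = C_{A0}(1−X) = 2.70×0.382 = 1.031 mol/L.
A CSTR operates uniformly at the exit composition, giving r_B = 0.2839 and r_C = 1.202 (each k·C_A^n at C_A = 1.031).
Fraction of consumed A going to B: r_B/(r_B+r_C) = 0.1910.
C_B = 0.1910·C_{A0}·X = 0.1910×2.70×0.618 = 0.319 mol/L.

0.319 mol/L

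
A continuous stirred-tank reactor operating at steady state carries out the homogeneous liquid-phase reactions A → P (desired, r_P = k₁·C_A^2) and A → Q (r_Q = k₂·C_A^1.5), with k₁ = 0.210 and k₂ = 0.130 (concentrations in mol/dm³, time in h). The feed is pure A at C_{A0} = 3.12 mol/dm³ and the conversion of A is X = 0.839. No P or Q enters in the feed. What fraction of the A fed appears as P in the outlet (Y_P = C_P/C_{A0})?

0.448

Exit C_A = C_{A0}(1−X) = 3.12×0.161 = 0.5023 mol/dm³.
Rates in a CSTR are evaluated at the outlet concentration: r_P = 0.210×0.5023^2 = 0.05299, r_Q = 0.130×0.5023^1.5 = 0.04628.
Fraction of consumed A going to P: r_P/(r_P+r_Q) = 0.5338.
C_P = 0.5338·C_{A0}·X = 0.5338×3.12×0.839 = 1.40 mol/dm³; Y_P = C_P/C_{A0} = 0.448.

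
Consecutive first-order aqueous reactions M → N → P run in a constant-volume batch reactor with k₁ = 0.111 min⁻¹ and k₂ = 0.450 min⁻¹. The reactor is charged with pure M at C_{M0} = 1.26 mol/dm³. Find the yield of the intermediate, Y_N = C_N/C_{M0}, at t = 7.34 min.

For first-order series with pure M initially, C_N(t) = k₁C_{M0}/(k₂−k₁)·(e^(−k₁t) − e^(−k₂t)).
e^(−k₁t) = e^(−0.111×7.34) = e^(−0.8147) = 0.4428; e^(−k₂t) = e^(−3.303) = 0.03677.
C_N = 0.111×1.26/(0.450−0.111) × (0.4428−0.03677) = 0.4126×0.4060 = 0.1675 mol/dm³.
Y_N = C_N/C_{M0} = 0.1675/1.26 = 0.133.

0.133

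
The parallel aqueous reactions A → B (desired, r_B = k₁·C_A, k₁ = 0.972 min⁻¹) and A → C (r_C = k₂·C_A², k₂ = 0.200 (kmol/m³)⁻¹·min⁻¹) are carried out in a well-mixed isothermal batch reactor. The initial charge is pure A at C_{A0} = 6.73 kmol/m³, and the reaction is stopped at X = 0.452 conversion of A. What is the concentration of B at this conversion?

1.48 kmol/m³

C_A = C_{A0}(1−X) = 3.688 kmol/m³.
Along a PFR/batch, dC_B/dC_A = −r_B/(r_B+r_C) = −k₁/(k₁+k₂·C_A).
Integrating from C_{A0} to C_A: C_B = (0.972/0.200)·ln[(0.972+0.200·6.73)/(0.972+0.200·3.69)] = 4.860·ln(2.318/1.710) = 1.480 kmol/m³.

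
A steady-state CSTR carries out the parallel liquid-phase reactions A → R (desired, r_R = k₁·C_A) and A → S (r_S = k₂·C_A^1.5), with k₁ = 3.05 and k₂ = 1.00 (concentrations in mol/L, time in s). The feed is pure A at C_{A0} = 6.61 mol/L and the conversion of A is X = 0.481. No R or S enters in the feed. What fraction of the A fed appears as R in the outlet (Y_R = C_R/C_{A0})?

0.299

Exit C_A = C_{A0}(1−X) = 6.61×0.519 = 3.431 mol/L.
Rates in a CSTR are evaluated at the outlet concentration: r_R = 3.05×3.431 = 10.46, r_S = 1.00×3.431^1.5 = 6.354.
Fraction of consumed A going to R: r_R/(r_R+r_S) = 0.6222.
C_R = 0.6222·C_{A0}·X = 0.6222×6.61×0.481 = 1.98 mol/L; Y_R = C_R/C_{A0} = 0.299.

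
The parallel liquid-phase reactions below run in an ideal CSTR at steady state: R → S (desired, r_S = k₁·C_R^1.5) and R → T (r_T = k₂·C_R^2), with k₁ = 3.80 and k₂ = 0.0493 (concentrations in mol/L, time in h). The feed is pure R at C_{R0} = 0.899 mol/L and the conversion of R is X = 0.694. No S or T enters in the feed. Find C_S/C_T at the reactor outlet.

Exit C_R = C_{R0}(1−X) = 0.899×0.306 = 0.2751 mol/L.
Rates in a CSTR are evaluated at the outlet concentration: r_S = 3.80×0.2751^1.5 = 0.5483, r_T = 0.0493×0.2751^2 = 0.003731.
Overall selectivity = C_S/C_T = r_Sτ/(r_Tτ) = r_S/r_T = 147.

147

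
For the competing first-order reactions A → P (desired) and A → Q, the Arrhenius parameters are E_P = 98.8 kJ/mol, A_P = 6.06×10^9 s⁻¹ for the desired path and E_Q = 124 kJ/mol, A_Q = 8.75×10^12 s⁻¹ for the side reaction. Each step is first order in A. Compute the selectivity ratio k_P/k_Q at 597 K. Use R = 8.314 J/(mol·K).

0.111

With equal orders, S_{P/Q} = k_P/k_Q = (A_P/A_Q)·exp[(E_Q−E_P)/(RT)].
(E_Q−E_P)/(RT) = (124−98.8)×10³/(8.314×597) = 25200/4963 = 5.077.
k_P/k_Q = (6.06×10^9/8.75×10^12)·exp(5.077) = 6.926×10^-4 × 160.3 = 0.111.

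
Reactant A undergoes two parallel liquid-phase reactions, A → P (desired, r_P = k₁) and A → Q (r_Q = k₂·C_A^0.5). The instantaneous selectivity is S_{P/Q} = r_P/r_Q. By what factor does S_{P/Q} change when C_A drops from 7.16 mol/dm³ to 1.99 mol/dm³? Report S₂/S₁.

S_{P/Q} = (k₁/k₂)·C_A^-0.5, so S₂/S₁ = (C_{A,2}/C_{A,1})^-0.5.
= (1.99/7.16)^(-0.5) = (0.2779)^(-0.5) = 1.90.

1.90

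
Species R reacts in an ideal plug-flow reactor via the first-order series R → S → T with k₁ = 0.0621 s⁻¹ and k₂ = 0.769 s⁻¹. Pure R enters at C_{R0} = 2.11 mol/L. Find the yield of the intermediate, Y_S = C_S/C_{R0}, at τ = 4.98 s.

The intermediate concentration in a first-order A→B→C sequence is C_S = k₁C_{R0}(e^(−k₁τ) − e^(−k₂τ))/(k₂−k₁).
e^(−k₁τ) = e^(−0.0621×4.98) = e^(−0.3093) = 0.7340; e^(−k₂τ) = e^(−3.830) = 0.02172.
C_S = 0.0621×2.11/(0.769−0.0621) × (0.7340−0.02172) = 0.1854×0.7123 = 0.1320 mol/L.
Y_S = C_S/C_{R0} = 0.1320/2.11 = 0.0626.

0.0626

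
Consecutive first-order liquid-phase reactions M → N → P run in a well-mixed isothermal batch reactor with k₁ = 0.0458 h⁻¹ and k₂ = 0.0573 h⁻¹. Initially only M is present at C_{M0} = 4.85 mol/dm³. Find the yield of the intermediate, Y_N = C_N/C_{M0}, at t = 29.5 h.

For first-order series with pure M initially, C_N(t) = k₁C_{M0}/(k₂−k₁)·(e^(−k₁t) − e^(−k₂t)).
e^(−k₁t) = e^(−0.0458×29.5) = e^(−1.351) = 0.2590; e^(−k₂t) = e^(−1.690) = 0.1845.
C_N = 0.0458×4.85/(0.0573−0.0458) × (0.2590−0.1845) = 19.32×0.07450 = 1.439 mol/dm³.
Y_N = C_N/C_{M0} = 1.439/4.85 = 0.297.

0.297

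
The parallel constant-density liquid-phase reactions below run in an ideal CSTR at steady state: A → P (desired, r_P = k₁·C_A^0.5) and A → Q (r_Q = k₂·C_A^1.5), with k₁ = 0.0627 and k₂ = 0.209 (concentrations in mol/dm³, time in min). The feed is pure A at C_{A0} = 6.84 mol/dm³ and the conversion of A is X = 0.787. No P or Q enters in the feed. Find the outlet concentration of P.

0.919 mol/dm³

Exit C_A = C_{A0}(1−X) = 6.84×0.213 = 1.457 mol/dm³.
A CSTR operates uniformly at the exit composition, giving r_P = 0.07568 and r_Q = 0.3675 (each k·C_A^n at C_A = 1.457).
Fraction of consumed A going to P: r_P/(r_P+r_Q) = 0.1708.
C_P = 0.1708·C_{A0}·X = 0.1708×6.84×0.787 = 0.919 mol/dm³.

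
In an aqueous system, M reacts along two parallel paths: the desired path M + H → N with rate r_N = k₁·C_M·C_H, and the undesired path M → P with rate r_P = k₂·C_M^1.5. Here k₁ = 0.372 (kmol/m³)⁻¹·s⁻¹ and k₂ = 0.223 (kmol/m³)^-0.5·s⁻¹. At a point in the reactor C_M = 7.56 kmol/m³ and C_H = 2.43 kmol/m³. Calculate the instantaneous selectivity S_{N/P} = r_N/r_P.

S_{N/P} = r_N/r_P = (k₁·C_M·C_H)/(k₂·C_M^1.5) = (k₁/k₂)·C_M^-0.5·C_H.
= (0.372×7.560×2.430) / (0.223×7.560^1.5) = 6.834/4.635 = 1.47.

1.47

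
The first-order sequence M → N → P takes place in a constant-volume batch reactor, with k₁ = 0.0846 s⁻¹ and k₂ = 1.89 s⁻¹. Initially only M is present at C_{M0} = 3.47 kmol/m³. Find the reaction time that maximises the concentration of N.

1.72 s

The intermediate peaks when r₁ = r₂, i.e. k₁e^(−k₁t) = k₂e^(−k₂t), giving t_opt = ln(k₂/k₁)/(k₂−k₁).
= ln(1.89/0.0846)/(1.89−0.0846) = ln(22.34)/1.805 = 3.106/1.805 = 1.72 s.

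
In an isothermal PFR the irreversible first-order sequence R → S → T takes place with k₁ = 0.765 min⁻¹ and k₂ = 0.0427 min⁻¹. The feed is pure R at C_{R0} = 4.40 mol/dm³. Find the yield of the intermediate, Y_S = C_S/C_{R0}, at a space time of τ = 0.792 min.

The intermediate concentration in a first-order A→B→C sequence is C_S = k₁C_{R0}(e^(−k₁τ) − e^(−k₂τ))/(k₂−k₁).
e^(−k₁τ) = e^(−0.765×0.792) = e^(−0.6059) = 0.5456; e^(−k₂τ) = e^(−0.03382) = 0.9667.
C_S = 0.765×4.40/(0.0427−0.765) × (0.5456−0.9667) = (-4.660)×(-0.4212) = 1.963 mol/dm³.
Y_S = C_S/C_{R0} = 1.963/4.40 = 0.446.

0.446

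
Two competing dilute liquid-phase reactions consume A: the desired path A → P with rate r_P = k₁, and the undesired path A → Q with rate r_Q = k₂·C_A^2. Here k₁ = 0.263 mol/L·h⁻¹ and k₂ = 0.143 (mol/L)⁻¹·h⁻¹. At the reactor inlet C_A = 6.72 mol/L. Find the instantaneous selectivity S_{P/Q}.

0.0407

S_{P/Q} = r_P/r_Q = (k₁)/(k₂·C_A^2) = (k₁/k₂)·C_A^-2.
= (0.263) / (0.143×6.720^2) = 0.2630/6.458 = 0.0407.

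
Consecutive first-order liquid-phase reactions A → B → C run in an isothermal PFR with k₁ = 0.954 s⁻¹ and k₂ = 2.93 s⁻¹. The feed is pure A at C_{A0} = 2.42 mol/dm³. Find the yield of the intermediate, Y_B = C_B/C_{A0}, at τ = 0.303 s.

0.163

The intermediate concentration in a first-order A→B→C sequence is C_B = k₁C_{A0}(e^(−k₁τ) − e^(−k₂τ))/(k₂−k₁).
e^(−k₁τ) = e^(−0.954×0.303) = e^(−0.2891) = 0.7490; e^(−k₂τ) = e^(−0.8878) = 0.4116.
C_B = 0.954×2.42/(2.93−0.954) × (0.7490−0.4116) = 1.168×0.3374 = 0.3942 mol/dm³.
Y_B = C_B/C_{A0} = 0.3942/2.42 = 0.163.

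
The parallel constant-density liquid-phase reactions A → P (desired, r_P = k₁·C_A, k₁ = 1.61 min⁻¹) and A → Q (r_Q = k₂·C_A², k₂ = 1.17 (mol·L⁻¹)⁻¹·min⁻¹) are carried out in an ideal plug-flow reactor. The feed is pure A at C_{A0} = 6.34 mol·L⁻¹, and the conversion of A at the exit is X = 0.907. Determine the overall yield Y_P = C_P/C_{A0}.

0.297

C_A = C_{A0}(1−X) = 0.5896 mol·L⁻¹.
Along a PFR/batch, dC_P/dC_A = −r_P/(r_P+r_Q) = −k₁/(k₁+k₂·C_A).
Integrating from C_{A0} to C_A: C_P = (1.61/1.17)·ln[(1.61+1.17·6.34)/(1.61+1.17·0.590)] = 1.376·ln(9.028/2.300) = 1.882 mol·L⁻¹.
Y_P = C_P/C_{A0} = 1.882/6.34 = 0.297.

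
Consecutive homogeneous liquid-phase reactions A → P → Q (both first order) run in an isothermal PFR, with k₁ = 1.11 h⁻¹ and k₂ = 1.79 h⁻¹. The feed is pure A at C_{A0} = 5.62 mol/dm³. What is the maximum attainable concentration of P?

At the optimum, C_{P,max}/C_{A0} = (k₁/k₂)^[k₂/(k₂−k₁)].
= (1.11/1.79)^(1.79/(1.79−1.11)) = (0.6201)^(2.632) = 0.2843.
C_{P,max} = 0.2843×5.62 = 1.60 mol/dm³.

1.60 mol/dm³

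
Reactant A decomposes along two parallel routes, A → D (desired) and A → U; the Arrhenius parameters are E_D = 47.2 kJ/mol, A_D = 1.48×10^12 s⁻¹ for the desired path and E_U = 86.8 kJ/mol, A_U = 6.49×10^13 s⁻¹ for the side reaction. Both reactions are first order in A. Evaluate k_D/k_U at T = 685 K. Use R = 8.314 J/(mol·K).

k_D/k_U = (A_D/A_U)·exp[−(E_D−E_U)/(RT)] = (A_D/A_U)·exp[(E_U−E_D)/(RT)].
(E_U−E_D)/(RT) = (86.8−47.2)×10³/(8.314×685) = 39600/5695 = 6.953.
k_D/k_U = (1.48×10^12/6.49×10^13)·exp(6.953) = 0.02280 × 1047 = 23.9.
Since E_D < E_U, lowering the temperature improves selectivity toward D.

23.9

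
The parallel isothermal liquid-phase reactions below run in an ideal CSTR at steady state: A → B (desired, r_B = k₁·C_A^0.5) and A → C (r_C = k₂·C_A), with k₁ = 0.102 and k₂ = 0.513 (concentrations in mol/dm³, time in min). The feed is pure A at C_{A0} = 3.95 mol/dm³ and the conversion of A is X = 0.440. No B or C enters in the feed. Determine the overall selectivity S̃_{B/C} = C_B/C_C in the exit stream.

Exit C_A = C_{A0}(1−X) = 3.95×0.560 = 2.212 mol/dm³.
Rates in a CSTR are evaluated at the outlet concentration: r_B = 0.102×2.212^0.5 = 0.1517, r_C = 0.513×2.212 = 1.135.
Overall selectivity = C_B/C_C = r_Bτ/(r_Cτ) = r_B/r_C = 0.134.

0.134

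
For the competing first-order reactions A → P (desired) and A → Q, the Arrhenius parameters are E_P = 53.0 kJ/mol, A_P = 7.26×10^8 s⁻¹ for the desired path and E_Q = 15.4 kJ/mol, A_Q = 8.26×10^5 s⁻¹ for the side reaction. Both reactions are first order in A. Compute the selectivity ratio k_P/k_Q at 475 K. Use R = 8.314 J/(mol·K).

Since both paths have the same order in A, the concentration cancels and S_{P/Q} = k_P/k_Q = (A_P/A_Q)·exp[(E_Q−E_P)/(RT)].
(E_Q−E_P)/(RT) = (15.4−53.0)×10³/(8.314×475) = -37600/3949 = -9.521.
k_P/k_Q = (7.26×10^8/8.26×10^5)·exp(-9.521) = 878.9 × 7.329×10^-5 = 0.0644.

0.0644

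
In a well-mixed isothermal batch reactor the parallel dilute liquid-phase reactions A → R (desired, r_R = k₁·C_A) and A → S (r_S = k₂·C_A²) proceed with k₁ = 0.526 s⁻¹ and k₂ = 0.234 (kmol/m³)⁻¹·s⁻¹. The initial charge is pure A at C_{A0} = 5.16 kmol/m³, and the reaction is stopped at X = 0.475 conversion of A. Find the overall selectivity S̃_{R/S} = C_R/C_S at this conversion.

C_A = C_{A0}(1−X) = 2.709 kmol/m³.
Along a PFR/batch, dC_R/dC_A = −r_R/(r_R+r_S) = −k₁/(k₁+k₂·C_A).
Integrating from C_{A0} to C_A: C_R = (0.526/0.234)·ln[(0.526+0.234·5.16)/(0.526+0.234·2.71)] = 2.248·ln(1.733/1.160) = 0.9031 kmol/m³.
C_S = (C_{A0}−C_A)−C_R = 1.548 kmol/m³; S̃_{R/S} = 0.9031/1.548 = 0.583.

0.583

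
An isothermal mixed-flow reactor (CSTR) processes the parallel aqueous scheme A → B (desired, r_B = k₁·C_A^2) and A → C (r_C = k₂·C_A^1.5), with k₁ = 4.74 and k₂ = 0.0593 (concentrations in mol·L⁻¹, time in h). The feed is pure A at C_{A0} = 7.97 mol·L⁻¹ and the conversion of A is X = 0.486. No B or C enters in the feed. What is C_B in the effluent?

3.85 mol·L⁻¹

Exit C_A = C_{A0}(1−X) = 7.97×0.514 = 4.097 mol·L⁻¹.
A CSTR operates uniformly at the exit composition, giving r_B = 79.55 and r_C = 0.4917 (each k·C_A^n at C_A = 4.097).
Fraction of consumed A going to B: r_B/(r_B+r_C) = 0.9939.
C_B = 0.9939·C_{A0}·X = 0.9939×7.97×0.486 = 3.85 mol·L⁻¹.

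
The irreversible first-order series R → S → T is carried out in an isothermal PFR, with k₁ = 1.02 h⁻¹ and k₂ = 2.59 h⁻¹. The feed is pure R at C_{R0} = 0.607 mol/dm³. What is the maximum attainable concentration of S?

0.130 mol/dm³

At the optimum, C_{S,max}/C_{R0} = (k₁/k₂)^[k₂/(k₂−k₁)].
= (1.02/2.59)^(2.59/(2.59−1.02)) = (0.3938)^(1.650) = 0.2150.
C_{S,max} = 0.2150×0.607 = 0.130 mol/dm³.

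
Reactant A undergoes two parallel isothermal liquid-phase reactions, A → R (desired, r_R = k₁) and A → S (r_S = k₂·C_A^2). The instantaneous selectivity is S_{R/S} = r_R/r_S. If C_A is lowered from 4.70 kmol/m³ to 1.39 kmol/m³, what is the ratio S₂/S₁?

11.4

S_{R/S} = (k₁/k₂)·C_A^-2, so S₂/S₁ = (C_{A,2}/C_{A,1})^-2.
= (1.39/4.70)^(-2) = (0.2957)^(-2) = 11.4.
Selectivity toward R rises as C_A falls — low-concentration operation is favoured.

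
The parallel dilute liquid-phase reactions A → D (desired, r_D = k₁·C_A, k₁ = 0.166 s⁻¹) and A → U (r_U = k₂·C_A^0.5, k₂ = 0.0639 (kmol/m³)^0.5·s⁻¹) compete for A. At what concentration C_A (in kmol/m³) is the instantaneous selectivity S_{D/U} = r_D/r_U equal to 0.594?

0.0523 kmol/m³

S_{D/U} = (k₁/k₂)·C_A^0.5 ⇒ C_A = (S·k₂/k₁)^(2).
= (0.594×0.0639/0.166)^(2) = (0.2287)^(2) = 0.0523 kmol/m³.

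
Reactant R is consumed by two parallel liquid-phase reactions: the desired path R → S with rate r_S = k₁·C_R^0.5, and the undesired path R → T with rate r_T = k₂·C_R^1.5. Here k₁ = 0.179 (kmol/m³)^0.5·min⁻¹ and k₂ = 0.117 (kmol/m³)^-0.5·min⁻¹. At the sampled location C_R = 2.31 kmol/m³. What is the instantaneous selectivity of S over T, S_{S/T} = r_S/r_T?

0.662

S_{S/T} = r_S/r_T = (k₁·C_R^0.5)/(k₂·C_R^1.5) = (k₁/k₂)·C_R⁻¹.
= (0.179×2.310^0.5) / (0.117×2.310^1.5) = 0.2721/0.4108 = 0.662.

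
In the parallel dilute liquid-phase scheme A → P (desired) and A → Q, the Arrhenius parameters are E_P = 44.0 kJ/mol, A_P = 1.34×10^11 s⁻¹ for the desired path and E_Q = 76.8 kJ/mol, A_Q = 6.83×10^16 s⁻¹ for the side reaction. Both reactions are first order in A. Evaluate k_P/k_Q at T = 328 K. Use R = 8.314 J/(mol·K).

With equal orders, S_{P/Q} = k_P/k_Q = (A_P/A_Q)·exp[(E_Q−E_P)/(RT)].
(E_Q−E_P)/(RT) = (76.8−44.0)×10³/(8.314×328) = 32800/2727 = 12.03.
k_P/k_Q = (1.34×10^11/6.83×10^16)·exp(12.03) = 1.962×10^-6 × 1.674×10^5 = 0.328.

0.328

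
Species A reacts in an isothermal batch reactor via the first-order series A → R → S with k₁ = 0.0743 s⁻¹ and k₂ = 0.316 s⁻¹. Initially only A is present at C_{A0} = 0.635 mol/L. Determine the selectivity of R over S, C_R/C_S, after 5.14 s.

For first-order series with pure A initially, C_R(t) = k₁C_{A0}/(k₂−k₁)·(e^(−k₁t) − e^(−k₂t)).
e^(−k₁t) = e^(−0.0743×5.14) = e^(−0.3819) = 0.6826; e^(−k₂t) = e^(−1.624) = 0.1971.
C_R = 0.0743×0.635/(0.316−0.0743) × (0.6826−0.1971) = 0.1952×0.4855 = 0.09477 mol/L.
C_A = C_{A0}e^(−k₁t) = 0.4334 mol/L, so C_S = C_{A0}−C_A−C_R = 0.1068 mol/L; C_R/C_S = 0.887.

0.887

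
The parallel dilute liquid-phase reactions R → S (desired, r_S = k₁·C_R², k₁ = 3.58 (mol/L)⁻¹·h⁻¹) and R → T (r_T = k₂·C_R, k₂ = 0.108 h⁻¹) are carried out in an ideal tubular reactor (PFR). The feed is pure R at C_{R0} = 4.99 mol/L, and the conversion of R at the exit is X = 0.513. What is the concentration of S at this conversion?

2.54 mol/L

C_R = C_{R0}(1−X) = 2.430 mol/L.
Along a PFR/batch, dC_T/dC_R = −r_T/(r_S+r_T) = −k₂/(k₂+k₁·C_R).
Integrating from C_{R0} to C_R: C_T = (0.108/3.58)·ln[(0.108+3.58·4.99)/(0.108+3.58·2.43)] = 0.03017·ln(17.97/8.808) = 0.02151 mol/L.
Then C_S = (C_{R0}−C_R) − C_T = 2.560 − 0.02151 = 2.538 mol/L.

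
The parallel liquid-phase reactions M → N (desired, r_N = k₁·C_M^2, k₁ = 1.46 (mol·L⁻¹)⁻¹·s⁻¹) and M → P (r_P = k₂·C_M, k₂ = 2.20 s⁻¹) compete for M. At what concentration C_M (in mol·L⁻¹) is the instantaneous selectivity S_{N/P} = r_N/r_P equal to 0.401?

0.604 mol·L⁻¹

S_{N/P} = (k₁/k₂)·C_M ⇒ C_M = S·k₂/k₁.
= 0.401×2.20/1.46 = 0.604 mol·L⁻¹.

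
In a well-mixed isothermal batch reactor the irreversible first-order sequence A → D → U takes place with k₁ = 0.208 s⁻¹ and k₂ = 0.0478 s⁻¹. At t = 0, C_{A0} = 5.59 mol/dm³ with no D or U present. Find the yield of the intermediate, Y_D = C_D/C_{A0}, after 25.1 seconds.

0.384

Solving the coupled first-order balances gives C_D(t) = [k₁/(k₂−k₁)]·C_{A0}·(e^(−k₁t) − e^(−k₂t)).
e^(−k₁t) = e^(−0.208×25.1) = e^(−5.221) = 0.005403; e^(−k₂t) = e^(−1.200) = 0.3013.
C_D = 0.208×5.59/(0.0478−0.208) × (0.005403−0.3013) = (-7.258)×(-0.2959) = 2.147 mol/dm³.
Y_D = C_D/C_{A0} = 2.147/5.59 = 0.384.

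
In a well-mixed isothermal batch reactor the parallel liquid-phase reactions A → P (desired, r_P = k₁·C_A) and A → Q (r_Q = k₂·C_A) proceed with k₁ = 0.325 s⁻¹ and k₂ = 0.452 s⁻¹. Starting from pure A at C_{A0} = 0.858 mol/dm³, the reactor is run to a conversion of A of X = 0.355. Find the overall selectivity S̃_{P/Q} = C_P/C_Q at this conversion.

0.719

C_A = C_{A0}(1−X) = 0.5534 mol/dm³.
Both paths are first order in A, so the instantaneous fraction to P is constant: dC_P/d(−C_A) = k₁/(k₁+k₂) = 0.4183.
C_P = 0.4183·(C_{A0}−C_A) = 0.4183×0.3046 = 0.127 mol/dm³.
C_Q = (C_{A0}−C_A)−C_P = 0.1772 mol/dm³; S̃_{P/Q} = 0.1274/0.1772 = 0.719.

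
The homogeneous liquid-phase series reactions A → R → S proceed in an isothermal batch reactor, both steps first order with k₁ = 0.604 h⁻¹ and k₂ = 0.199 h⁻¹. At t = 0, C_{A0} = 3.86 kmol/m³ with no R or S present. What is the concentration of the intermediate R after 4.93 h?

1.87 kmol/m³

The intermediate concentration in a first-order A→B→C sequence is C_R = k₁C_{A0}(e^(−k₁t) − e^(−k₂t))/(k₂−k₁).
e^(−k₁t) = e^(−0.604×4.93) = e^(−2.978) = 0.05091; e^(−k₂t) = e^(−0.9811) = 0.3749.
C_R = 0.604×3.86/(0.199−0.604) × (0.05091−0.3749) = (-5.757)×(-0.3240) = 1.865 kmol/m³.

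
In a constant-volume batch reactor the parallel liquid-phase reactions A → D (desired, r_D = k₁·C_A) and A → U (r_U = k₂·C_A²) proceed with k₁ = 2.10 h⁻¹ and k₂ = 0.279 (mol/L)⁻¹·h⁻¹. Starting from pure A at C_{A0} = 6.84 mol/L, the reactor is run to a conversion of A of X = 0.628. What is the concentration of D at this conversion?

C_A = C_{A0}(1−X) = 2.544 mol/L.
Along a PFR/batch, dC_D/dC_A = −r_D/(r_D+r_U) = −k₁/(k₁+k₂·C_A).
Integrating from C_{A0} to C_A: C_D = (2.10/0.279)·ln[(2.10+0.279·6.84)/(2.10+0.279·2.54)] = 7.527·ln(4.008/2.810) = 2.674 mol/L.

2.67 mol/L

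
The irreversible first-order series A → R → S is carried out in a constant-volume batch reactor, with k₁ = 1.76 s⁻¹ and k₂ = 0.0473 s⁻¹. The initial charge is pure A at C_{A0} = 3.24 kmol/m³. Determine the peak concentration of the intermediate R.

2.93 kmol/m³

Evaluating C_R at t_opt = ln(k₂/k₁)/(k₂−k₁) gives C_{R,max}/C_{A0} = (k₁/k₂)^[k₂/(k₂−k₁)].
= (1.76/0.0473)^(0.0473/(0.0473−1.76)) = (37.21)^(-0.02762) = 0.9049.
C_{R,max} = 0.9049×3.24 = 2.93 kmol/m³.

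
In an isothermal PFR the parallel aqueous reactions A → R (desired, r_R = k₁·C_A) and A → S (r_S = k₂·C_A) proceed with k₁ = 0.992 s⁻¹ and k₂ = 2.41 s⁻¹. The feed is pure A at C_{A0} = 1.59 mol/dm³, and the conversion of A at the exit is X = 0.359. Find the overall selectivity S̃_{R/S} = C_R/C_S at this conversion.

0.412

C_A = C_{A0}(1−X) = 1.019 mol/dm³.
Both paths are first order in A, so the instantaneous fraction to R is constant: dC_R/d(−C_A) = k₁/(k₁+k₂) = 0.2916.
C_R = 0.2916·(C_{A0}−C_A) = 0.2916×0.5708 = 0.166 mol/dm³.
C_S = (C_{A0}−C_A)−C_R = 0.4044 mol/dm³; S̃_{R/S} = 0.1664/0.4044 = 0.412.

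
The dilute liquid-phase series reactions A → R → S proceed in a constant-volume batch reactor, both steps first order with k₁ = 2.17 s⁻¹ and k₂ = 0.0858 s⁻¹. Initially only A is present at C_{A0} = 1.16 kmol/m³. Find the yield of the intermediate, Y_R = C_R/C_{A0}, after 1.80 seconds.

0.871

The intermediate concentration in a first-order A→B→C sequence is C_R = k₁C_{A0}(e^(−k₁t) − e^(−k₂t))/(k₂−k₁).
e^(−k₁t) = e^(−2.17×1.80) = e^(−3.906) = 0.02012; e^(−k₂t) = e^(−0.1544) = 0.8569.
C_R = 2.17×1.16/(0.0858−2.17) × (0.02012−0.8569) = (-1.208)×(-0.8368) = 1.011 kmol/m³.
Y_R = C_R/C_{A0} = 1.011/1.16 = 0.871.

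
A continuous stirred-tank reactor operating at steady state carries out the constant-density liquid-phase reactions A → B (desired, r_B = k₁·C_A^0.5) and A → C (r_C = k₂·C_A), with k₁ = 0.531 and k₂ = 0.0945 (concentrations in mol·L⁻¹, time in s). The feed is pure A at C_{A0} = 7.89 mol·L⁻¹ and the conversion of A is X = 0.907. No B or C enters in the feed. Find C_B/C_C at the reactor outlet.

6.56

Exit C_A = C_{A0}(1−X) = 7.89×0.0930 = 0.7338 mol·L⁻¹.
A CSTR operates uniformly at the exit composition, giving r_B = 0.4549 and r_C = 0.06934 (each k·C_A^n at C_A = 0.7338).
Overall selectivity = C_B/C_C = r_Bτ/(r_Cτ) = r_B/r_C = 6.56.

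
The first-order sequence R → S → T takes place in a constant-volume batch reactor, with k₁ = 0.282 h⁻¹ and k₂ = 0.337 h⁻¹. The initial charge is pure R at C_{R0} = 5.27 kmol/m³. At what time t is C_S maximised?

For first-order series the maximum of C_S occurs at t_opt = ln(k₂/k₁)/(k₂−k₁).
= ln(0.337/0.282)/(0.337−0.282) = ln(1.195)/0.05500 = 0.1782/0.05500 = 3.24 h.

3.24 h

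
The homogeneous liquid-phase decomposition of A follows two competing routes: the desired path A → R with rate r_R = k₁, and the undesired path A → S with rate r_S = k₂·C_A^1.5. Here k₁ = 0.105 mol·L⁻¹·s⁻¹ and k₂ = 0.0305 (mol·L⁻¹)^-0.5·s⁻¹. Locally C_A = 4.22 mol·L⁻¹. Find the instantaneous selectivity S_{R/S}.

S_{R/S} = r_R/r_S = (k₁)/(k₂·C_A^1.5) = (k₁/k₂)·C_A^-1.5.
= (0.105) / (0.0305×4.220^1.5) = 0.1050/0.2644 = 0.397.
The undesired path is higher order in A, so low C_A (CSTR or dilute feed) favours R.

0.397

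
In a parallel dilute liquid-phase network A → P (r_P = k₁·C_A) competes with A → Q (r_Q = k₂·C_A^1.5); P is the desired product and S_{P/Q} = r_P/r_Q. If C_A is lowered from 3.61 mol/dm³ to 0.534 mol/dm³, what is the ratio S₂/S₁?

2.60

S_{P/Q} = (k₁/k₂)·C_A^-0.5, so S₂/S₁ = (C_{A,2}/C_{A,1})^-0.5.
= (0.534/3.61)^(-0.5) = (0.1479)^(-0.5) = 2.60.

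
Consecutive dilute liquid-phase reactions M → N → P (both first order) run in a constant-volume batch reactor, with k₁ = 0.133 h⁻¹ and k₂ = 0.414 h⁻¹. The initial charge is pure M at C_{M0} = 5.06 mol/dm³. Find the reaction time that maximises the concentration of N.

4.04 h

Setting dC_N/dt = 0 gives t_opt = ln(k₂/k₁)/(k₂−k₁).
= ln(0.414/0.133)/(0.414−0.133) = ln(3.113)/0.2810 = 1.136/0.2810 = 4.04 h.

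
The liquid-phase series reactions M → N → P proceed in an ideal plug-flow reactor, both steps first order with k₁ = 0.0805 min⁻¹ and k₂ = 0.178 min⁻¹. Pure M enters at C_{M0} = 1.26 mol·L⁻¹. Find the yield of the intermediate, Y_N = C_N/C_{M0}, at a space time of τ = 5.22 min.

The intermediate concentration in a first-order A→B→C sequence is C_N = k₁C_{M0}(e^(−k₁τ) − e^(−k₂τ))/(k₂−k₁).
e^(−k₁τ) = e^(−0.0805×5.22) = e^(−0.4202) = 0.6569; e^(−k₂τ) = e^(−0.9292) = 0.3949.
C_N = 0.0805×1.26/(0.178−0.0805) × (0.6569−0.3949) = 1.040×0.2620 = 0.2726 mol·L⁻¹.
Y_N = C_N/C_{M0} = 0.2726/1.26 = 0.216.

0.216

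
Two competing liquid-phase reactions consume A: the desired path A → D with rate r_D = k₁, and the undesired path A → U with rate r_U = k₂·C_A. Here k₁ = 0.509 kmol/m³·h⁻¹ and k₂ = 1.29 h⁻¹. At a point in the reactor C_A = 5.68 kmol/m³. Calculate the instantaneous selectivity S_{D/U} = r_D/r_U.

0.0695

S_{D/U} = r_D/r_U = (k₁)/(k₂·C_A) = (k₁/k₂)·C_A⁻¹.
= (0.509) / (1.29×5.680) = 0.5090/7.327 = 0.0695.
The undesired path is higher order in A, so low C_A (CSTR or dilute feed) favours D.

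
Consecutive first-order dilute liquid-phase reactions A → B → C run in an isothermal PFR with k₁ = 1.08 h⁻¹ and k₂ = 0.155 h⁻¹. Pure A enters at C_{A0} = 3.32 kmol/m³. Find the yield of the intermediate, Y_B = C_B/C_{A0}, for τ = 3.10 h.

Solving the coupled first-order balances gives C_B(τ) = [k₁/(k₂−k₁)]·C_{A0}·(e^(−k₁τ) − e^(−k₂τ)).
e^(−k₁τ) = e^(−1.08×3.10) = e^(−3.348) = 0.03515; e^(−k₂τ) = e^(−0.4805) = 0.6185.
C_B = 1.08×3.32/(0.155−1.08) × (0.03515−0.6185) = (-3.876)×(-0.5833) = 2.261 kmol/m³.
Y_B = C_B/C_{A0} = 2.261/3.32 = 0.681.

0.681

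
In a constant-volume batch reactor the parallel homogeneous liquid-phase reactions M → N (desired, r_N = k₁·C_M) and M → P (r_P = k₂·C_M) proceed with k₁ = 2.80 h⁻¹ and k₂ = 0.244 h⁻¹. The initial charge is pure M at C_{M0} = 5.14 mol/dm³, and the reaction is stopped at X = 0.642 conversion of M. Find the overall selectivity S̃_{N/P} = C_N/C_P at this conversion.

C_M = C_{M0}(1−X) = 1.840 mol/dm³.
Both paths are first order in M, so the instantaneous fraction to N is constant: dC_N/d(−C_M) = k₁/(k₁+k₂) = 0.9198.
C_N = 0.9198·(C_{M0}−C_M) = 0.9198×3.300 = 3.04 mol/dm³.
C_P = (C_{M0}−C_M)−C_N = 0.2645 mol/dm³; S̃_{N/P} = 3.035/0.2645 = 11.5.

11.5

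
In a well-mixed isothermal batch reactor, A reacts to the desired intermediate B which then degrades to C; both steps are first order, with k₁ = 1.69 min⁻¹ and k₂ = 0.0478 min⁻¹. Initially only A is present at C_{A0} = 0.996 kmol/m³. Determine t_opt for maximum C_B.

Setting dC_B/dt = 0 gives t_opt = ln(k₂/k₁)/(k₂−k₁).
= ln(0.0478/1.69)/(0.0478−1.69) = ln(0.02828)/-1.642 = -3.565/-1.642 = 2.17 min.

2.17 min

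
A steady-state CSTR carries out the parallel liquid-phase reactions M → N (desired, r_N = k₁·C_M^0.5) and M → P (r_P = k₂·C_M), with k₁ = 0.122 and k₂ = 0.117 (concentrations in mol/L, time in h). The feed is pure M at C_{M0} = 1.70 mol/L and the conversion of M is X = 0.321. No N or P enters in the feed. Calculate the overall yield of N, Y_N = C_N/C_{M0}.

Exit C_M = C_{M0}(1−X) = 1.70×0.679 = 1.154 mol/L.
A CSTR operates uniformly at the exit composition, giving r_N = 0.1311 and r_P = 0.1351 (each k·C_M^n at C_M = 1.154).
Fraction of consumed M going to N: r_N/(r_N+r_P) = 0.4925.
C_N = 0.4925·C_{M0}·X = 0.4925×1.70×0.321 = 0.269 mol/L; Y_N = C_N/C_{M0} = 0.158.

0.158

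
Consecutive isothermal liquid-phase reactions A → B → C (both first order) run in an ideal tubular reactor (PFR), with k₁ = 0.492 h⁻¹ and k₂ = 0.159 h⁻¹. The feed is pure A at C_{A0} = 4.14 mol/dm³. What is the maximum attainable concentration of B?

2.41 mol/dm³

At the optimum, C_{B,max}/C_{A0} = (k₁/k₂)^[k₂/(k₂−k₁)].
= (0.492/0.159)^(0.159/(0.159−0.492)) = (3.094)^(-0.4775) = 0.5831.
C_{B,max} = 0.5831×4.14 = 2.41 mol/dm³.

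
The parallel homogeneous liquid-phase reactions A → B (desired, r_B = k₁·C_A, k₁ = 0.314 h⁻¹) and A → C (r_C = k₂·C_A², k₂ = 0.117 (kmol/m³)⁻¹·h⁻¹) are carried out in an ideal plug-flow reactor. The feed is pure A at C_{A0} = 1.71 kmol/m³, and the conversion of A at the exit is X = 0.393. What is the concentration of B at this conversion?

C_A = C_{A0}(1−X) = 1.038 kmol/m³.
Along a PFR/batch, dC_B/dC_A = −r_B/(r_B+r_C) = −k₁/(k₁+k₂·C_A).
Integrating from C_{A0} to C_A: C_B = (0.314/0.117)·ln[(0.314+0.117·1.71)/(0.314+0.117·1.04)] = 2.684·ln(0.5141/0.4354) = 0.4455 kmol/m³.

0.445 kmol/m³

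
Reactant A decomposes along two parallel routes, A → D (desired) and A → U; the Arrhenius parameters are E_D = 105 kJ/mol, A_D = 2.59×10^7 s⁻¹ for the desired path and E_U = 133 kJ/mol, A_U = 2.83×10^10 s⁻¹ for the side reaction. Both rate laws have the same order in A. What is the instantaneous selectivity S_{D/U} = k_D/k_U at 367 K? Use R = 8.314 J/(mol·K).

8.85

Since both paths have the same order in A, the concentration cancels and S_{D/U} = k_D/k_U = (A_D/A_U)·exp[(E_U−E_D)/(RT)].
(E_U−E_D)/(RT) = (133−105)×10³/(8.314×367) = 28000/3051 = 9.177.
k_D/k_U = (2.59×10^7/2.83×10^10)·exp(9.177) = 9.152×10^-4 × 9668 = 8.85.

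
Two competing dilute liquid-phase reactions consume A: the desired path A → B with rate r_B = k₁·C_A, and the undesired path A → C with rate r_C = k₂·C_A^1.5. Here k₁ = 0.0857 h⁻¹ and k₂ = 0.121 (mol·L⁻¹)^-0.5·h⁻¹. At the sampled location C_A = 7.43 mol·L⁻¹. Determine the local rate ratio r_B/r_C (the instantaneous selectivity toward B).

0.260

S_{B/C} = r_B/r_C = (k₁·C_A)/(k₂·C_A^1.5) = (k₁/k₂)·C_A^-0.5.
= (0.0857×7.430) / (0.121×7.430^1.5) = 0.6368/2.451 = 0.260.
The undesired path is higher order in A, so low C_A (CSTR or dilute feed) favours B.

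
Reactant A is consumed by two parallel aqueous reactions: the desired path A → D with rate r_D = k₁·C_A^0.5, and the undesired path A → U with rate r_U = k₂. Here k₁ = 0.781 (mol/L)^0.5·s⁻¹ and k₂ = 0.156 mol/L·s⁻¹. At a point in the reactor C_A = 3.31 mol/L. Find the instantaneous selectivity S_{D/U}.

9.11

S_{D/U} = r_D/r_U = (k₁·C_A^0.5)/(k₂) = (k₁/k₂)·C_A^0.5.
= (0.781×3.310^0.5) / (0.156) = 1.421/0.1560 = 9.11.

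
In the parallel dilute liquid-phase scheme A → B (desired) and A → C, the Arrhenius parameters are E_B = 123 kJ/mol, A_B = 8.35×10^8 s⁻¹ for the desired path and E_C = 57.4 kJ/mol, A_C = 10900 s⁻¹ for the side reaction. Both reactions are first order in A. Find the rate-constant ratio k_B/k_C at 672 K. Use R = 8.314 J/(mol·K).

0.610

Since both paths have the same order in A, the concentration cancels and S_{B/C} = k_B/k_C = (A_B/A_C)·exp[(E_C−E_B)/(RT)].
(E_C−E_B)/(RT) = (57.4−123)×10³/(8.314×672) = -65600/5587 = -11.74.
k_B/k_C = (8.35×10^8/10900)·exp(-11.74) = 76606 × 7.956×10^-6 = 0.610.
Since E_B > E_C, raising the temperature improves selectivity toward B.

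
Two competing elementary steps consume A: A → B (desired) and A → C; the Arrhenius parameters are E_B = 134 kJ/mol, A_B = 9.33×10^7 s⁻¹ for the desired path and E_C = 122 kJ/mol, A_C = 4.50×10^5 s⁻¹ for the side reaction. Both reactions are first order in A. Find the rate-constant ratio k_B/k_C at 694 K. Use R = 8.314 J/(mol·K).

25.9

k_B/k_C = (A_B/A_C)·exp[−(E_B−E_C)/(RT)] = (A_B/A_C)·exp[(E_C−E_B)/(RT)].
(E_C−E_B)/(RT) = (122−134)×10³/(8.314×694) = -12000/5770 = -2.080.
k_B/k_C = (9.33×10^7/4.50×10^5)·exp(-2.080) = 207.3 × 0.1250 = 25.9.
Since E_B > E_C, raising the temperature improves selectivity toward B.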